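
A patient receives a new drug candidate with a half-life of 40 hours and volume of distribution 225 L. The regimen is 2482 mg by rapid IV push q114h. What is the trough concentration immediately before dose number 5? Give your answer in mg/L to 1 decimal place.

1.8 mg/L

f = (1/2)^(τ/t½) = (1/2)^(114/40) ≈ 0.1387.
C₀ = D/Vd = 2482/225 ≈ 11.031 mg/L.
Before the 5th dose, 4 doses have been given. Superposition: Cmin = C₀·(f + f² + … + f^4).
≈ 11.031 × (0.1387 + 0.0192 + 0.0027 + 0.0004) ≈ 11.031 × 0.1610 ≈ 1.776 mg/L.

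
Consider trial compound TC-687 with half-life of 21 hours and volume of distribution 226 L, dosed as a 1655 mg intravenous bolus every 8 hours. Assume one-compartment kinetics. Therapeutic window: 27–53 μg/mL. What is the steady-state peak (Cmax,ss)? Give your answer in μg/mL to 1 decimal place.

31.6 μg/mL

τ/t½ = 8/21 ≈ 0.38095, so fraction remaining f = (1/2)^(8/21) ≈ 0.7679.
At steady state, accumulation factor R = 1/(1 − e^(−kτ)) ≈ 4.3085.
Single-dose peak C₀ = D/Vd = 1655/226 ≈ 7.323 μg/mL.
Cmax,ss = C₀/(1 − f) ≈ 7.323/0.2321 ≈ 31.551 μg/mL.
Peak 31.6 μg/mL vs MTC 53 μg/mL: below toxic threshold.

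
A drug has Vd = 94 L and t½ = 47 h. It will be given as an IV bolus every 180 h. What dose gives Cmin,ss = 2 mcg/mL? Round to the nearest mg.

τ/t½ = 180/47 ≈ 3.8298, so f = (1/2)^(180/47) ≈ 0.070327.
Cmin,ss = (D/Vd)·f/(1−f), so D = Cmin,ss·Vd·(1−f)/f.
D = 2 × 94 × (1−f)/f ≈ 2 × 94 × 13.21929 ≈ 2485.23 mg.

2485 mg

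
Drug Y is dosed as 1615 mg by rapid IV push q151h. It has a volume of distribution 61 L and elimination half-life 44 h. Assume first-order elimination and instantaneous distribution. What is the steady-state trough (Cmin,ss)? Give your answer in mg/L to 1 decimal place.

2.7 mg/L

k = ln2/t½ = ln2/44 ≈ 0.015753 h⁻¹; fraction remaining f = e^(−kτ) = e^(−0.015753×151) ≈ 0.0927.
Accumulation ratio R = 1/(1 − f) ≈ 1/0.9073 ≈ 1.1022.
Single-dose peak C₀ = D/Vd = 1615/61 ≈ 26.475 mg/L.
Steady-state peak Cmax,ss = C₀·R ≈ 26.475 × 1.1022 ≈ 29.181 mg/L.
One interval later, Cmin,ss = Cmax,ss·e^(−kτ) ≈ 29.181 × 0.0927 ≈ 2.705 mg/L.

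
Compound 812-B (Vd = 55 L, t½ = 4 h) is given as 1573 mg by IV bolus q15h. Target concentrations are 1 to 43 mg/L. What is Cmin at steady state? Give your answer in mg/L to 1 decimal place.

Over one 15-h interval, 15/4 ≈ 3.75 half-lives elapse, leaving f ≈ 0.0743 of each dose.
At steady state, accumulation factor R = 1/(1 − e^(−kτ)) ≈ 1.0803.
Single-dose peak C₀ = D/Vd = 1573/55 ≈ 28.600 mg/L.
Cmax,ss = C₀/(1 − f) ≈ 28.600/0.9257 ≈ 30.896 mg/L.
One interval later, Cmin,ss = Cmax,ss·e^(−kτ) ≈ 30.896 × 0.0743 ≈ 2.296 mg/L.
Trough 2.3 mg/L vs MEC 1 mg/L: adequate.

2.3 mg/L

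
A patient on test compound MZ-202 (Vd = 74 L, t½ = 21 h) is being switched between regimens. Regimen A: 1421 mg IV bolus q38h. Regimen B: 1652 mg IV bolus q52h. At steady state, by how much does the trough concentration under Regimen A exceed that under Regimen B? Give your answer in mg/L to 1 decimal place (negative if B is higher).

Regimen A: f = (1/2)^(38/21) ≈ 0.2853; Cmin,ss = (1421/74)·f/(1−f) ≈ 7.665 mg/L.
Regimen B: f = (1/2)^(52/21) ≈ 0.1797; Cmin,ss = (1652/74)·f/(1−f) ≈ 4.891 mg/L.
Difference ≈ 7.665 − 4.891 ≈ 2.774 mg/L.

2.8 mg/L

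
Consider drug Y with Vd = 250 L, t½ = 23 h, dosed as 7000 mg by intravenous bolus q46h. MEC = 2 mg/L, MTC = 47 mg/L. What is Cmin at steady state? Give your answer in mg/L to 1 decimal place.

9.3 mg/L

The dosing interval is 2 half-lives, so f = 2^(−2) = 0.25.
Accumulation ratio R = 1/(1 − f) = 1/0.75 = 4/3.
Single-dose peak C₀ = D/Vd = 7000/250 = 28 mg/L.
Steady-state peak Cmax,ss = C₀·R = 28 × 4/3 ≈ 37.333 mg/L.
Steady-state trough Cmin,ss = Cmax,ss·f ≈ 37.333 × 0.25 ≈ 9.333 mg/L.
Trough 9.3 mg/L vs MEC 2 mg/L: adequate.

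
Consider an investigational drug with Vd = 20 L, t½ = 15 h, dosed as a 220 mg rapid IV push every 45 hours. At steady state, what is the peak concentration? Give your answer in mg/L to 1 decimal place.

τ = 45 h = 3 half-lives, so f = (1/2)^3 = 0.125.
Accumulation ratio R = 1/(1 − f) = 1/0.875 = 8/7.
Single-dose peak C₀ = D/Vd = 220/20 = 11 mg/L.
Steady-state peak Cmax,ss = C₀·R = 11 × 8/7 ≈ 12.571 mg/L.

12.6 mg/L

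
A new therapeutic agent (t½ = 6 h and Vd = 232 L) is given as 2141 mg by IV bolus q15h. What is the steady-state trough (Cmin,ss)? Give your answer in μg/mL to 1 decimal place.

Over one 15-h interval, 15/6 ≈ 2.5 half-lives elapse, leaving f ≈ 0.1768 of each dose.
Each bolus raises the concentration by D/Vd = 2141/232 ≈ 9.228 μg/mL.
Steady-state trough Cmin,ss = C₀·f/(1−f) ≈ 9.228 × 0.1768/0.8232 ≈ 1.982 μg/mL.

2.0 μg/mL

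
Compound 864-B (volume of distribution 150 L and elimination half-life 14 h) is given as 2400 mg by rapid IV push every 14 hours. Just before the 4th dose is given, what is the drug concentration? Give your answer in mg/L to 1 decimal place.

14.0 mg/L

f = (1/2)^(τ/t½) = (1/2)^(14/14) ≈ 0.5000.
C₀ = D/Vd = 2400/150 ≈ 16.000 mg/L.
Before the 4th dose, 3 doses have been given. Superposition: Cmin = C₀·(f + f² + … + f^3).
≈ 16.000 × (0.5000 + 0.2500 + 0.1250) ≈ 16.000 × 0.8750 ≈ 14.000 mg/L.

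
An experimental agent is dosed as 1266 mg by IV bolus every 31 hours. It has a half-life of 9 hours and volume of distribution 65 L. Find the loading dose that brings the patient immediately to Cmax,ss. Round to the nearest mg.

f = (1/2)^(31/9) ≈ 0.091858; accumulation ratio R = 1/(1−f) ≈ 1.10115.
Loading dose to hit Cmax,ss on first dose: D_load = D_maint·R ≈ 1266 × 1.10115 ≈ 1394.06 mg.

1394 mg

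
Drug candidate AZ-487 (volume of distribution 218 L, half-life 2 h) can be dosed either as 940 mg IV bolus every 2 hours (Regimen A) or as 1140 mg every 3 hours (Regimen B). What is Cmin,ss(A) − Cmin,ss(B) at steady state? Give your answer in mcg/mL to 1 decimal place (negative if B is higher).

1.5 mcg/mL

Regimen A: f = (1/2)^(2/2) ≈ 0.5000; Cmin,ss = (940/218)·f/(1−f) ≈ 4.312 mcg/mL.
Regimen B: f = (1/2)^(3/2) ≈ 0.3536; Cmin,ss = (1140/218)·f/(1−f) ≈ 2.861 mcg/mL.
Difference ≈ 4.312 − 2.861 ≈ 1.451 mcg/mL.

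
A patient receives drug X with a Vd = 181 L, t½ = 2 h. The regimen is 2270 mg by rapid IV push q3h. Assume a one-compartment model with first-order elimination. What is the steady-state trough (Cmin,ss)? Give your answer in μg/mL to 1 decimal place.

Over one 3-h interval, 3/2 ≈ 1.5 half-lives elapse, leaving f ≈ 0.3536 of each dose.
Accumulation ratio R = 1/(1 − f) ≈ 1/0.6464 ≈ 1.5470.
Single-dose peak C₀ = D/Vd = 2270/181 ≈ 12.541 μg/mL.
Steady-state peak Cmax,ss = C₀·R ≈ 12.541 × 1.5470 ≈ 19.401 μg/mL.
Steady-state trough Cmin,ss = Cmax,ss·f ≈ 19.401 × 0.3536 ≈ 6.860 μg/mL.

6.9 μg/mL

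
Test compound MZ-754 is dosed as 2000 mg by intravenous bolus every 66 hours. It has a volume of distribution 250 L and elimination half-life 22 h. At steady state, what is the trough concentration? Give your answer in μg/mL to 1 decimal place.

The dosing interval is 3 half-lives, so f = 2^(−3) = 0.125.
At steady state, R = 1/(1 − 0.125) = 8/7.
Single-dose peak C₀ = D/Vd = 2000/250 = 8 μg/mL.
Steady-state peak Cmax,ss = C₀·R = 8 × 8/7 ≈ 9.143 μg/mL.
Steady-state trough Cmin,ss = Cmax,ss·f ≈ 9.143 × 0.125 ≈ 1.143 μg/mL.

1.1 μg/mL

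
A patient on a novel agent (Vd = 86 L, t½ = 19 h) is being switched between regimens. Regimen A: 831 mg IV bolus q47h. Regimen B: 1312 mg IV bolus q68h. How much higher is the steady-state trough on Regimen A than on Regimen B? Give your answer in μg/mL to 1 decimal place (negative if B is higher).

Regimen A: f = (1/2)^(47/19) ≈ 0.1800; Cmin,ss = (831/86)·f/(1−f) ≈ 2.121 μg/mL.
Regimen B: f = (1/2)^(68/19) ≈ 0.0837; Cmin,ss = (1312/86)·f/(1−f) ≈ 1.394 μg/mL.
Difference ≈ 2.121 − 1.394 ≈ 0.727 μg/mL.

0.7 μg/mL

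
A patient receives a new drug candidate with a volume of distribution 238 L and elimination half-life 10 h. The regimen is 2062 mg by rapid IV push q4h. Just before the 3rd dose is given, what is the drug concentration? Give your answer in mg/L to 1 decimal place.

11.5 mg/L

f = (1/2)^(τ/t½) = (1/2)^(4/10) ≈ 0.7579.
C₀ = D/Vd = 2062/238 ≈ 8.664 mg/L.
Before the 3rd dose, 2 doses have been given. Superposition: Cmin = C₀·(f + f²).
≈ 8.664 × (0.7579 + 0.5744) ≈ 8.664 × 1.3323 ≈ 11.543 mg/L.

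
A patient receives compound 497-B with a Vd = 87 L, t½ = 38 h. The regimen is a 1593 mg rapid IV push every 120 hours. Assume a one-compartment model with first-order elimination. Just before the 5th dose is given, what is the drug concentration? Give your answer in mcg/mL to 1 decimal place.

f = (1/2)^(τ/t½) = (1/2)^(120/38) ≈ 0.1120.
C₀ = D/Vd = 1593/87 ≈ 18.310 mcg/mL.
Before the 5th dose, 4 doses have been given. Superposition: Cmin = C₀·(f + f² + … + f^4).
≈ 18.310 × (0.1120 + 0.0125 + 0.0014 + 0.0002) ≈ 18.310 × 0.1261 ≈ 2.309 mcg/mL.

2.3 mcg/mL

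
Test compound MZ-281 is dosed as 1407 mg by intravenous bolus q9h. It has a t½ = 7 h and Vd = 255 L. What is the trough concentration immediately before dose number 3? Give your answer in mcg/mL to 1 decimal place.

3.2 mcg/mL

f = (1/2)^(τ/t½) = (1/2)^(9/7) ≈ 0.4102.
C₀ = D/Vd = 1407/255 ≈ 5.518 mcg/mL.
Before the 3rd dose, 2 doses have been given. Superposition: Cmin = C₀·(f + f²).
≈ 5.518 × (0.4102 + 0.1683) ≈ 5.518 × 0.5785 ≈ 3.192 mcg/mL.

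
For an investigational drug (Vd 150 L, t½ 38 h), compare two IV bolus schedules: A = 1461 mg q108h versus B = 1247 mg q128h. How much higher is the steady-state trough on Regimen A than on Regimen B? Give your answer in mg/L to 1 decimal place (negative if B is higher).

0.7 mg/L

Regimen A: f = (1/2)^(108/38) ≈ 0.1395; Cmin,ss = (1461/150)·f/(1−f) ≈ 1.579 mg/L.
Regimen B: f = (1/2)^(128/38) ≈ 0.0968; Cmin,ss = (1247/150)·f/(1−f) ≈ 0.891 mg/L.
Difference ≈ 1.579 − 0.891 ≈ 0.688 mg/L.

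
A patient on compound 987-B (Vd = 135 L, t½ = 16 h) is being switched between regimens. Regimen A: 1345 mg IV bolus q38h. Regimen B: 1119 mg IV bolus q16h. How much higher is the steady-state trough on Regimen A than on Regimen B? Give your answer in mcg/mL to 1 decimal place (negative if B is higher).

-5.9 mcg/mL

Regimen A: f = (1/2)^(38/16) ≈ 0.1928; Cmin,ss = (1345/135)·f/(1−f) ≈ 2.380 mcg/mL.
Regimen B: f = (1/2)^(16/16) ≈ 0.5000; Cmin,ss = (1119/135)·f/(1−f) ≈ 8.289 mcg/mL.
Difference ≈ 2.380 − 8.289 ≈ -5.909 mcg/mL.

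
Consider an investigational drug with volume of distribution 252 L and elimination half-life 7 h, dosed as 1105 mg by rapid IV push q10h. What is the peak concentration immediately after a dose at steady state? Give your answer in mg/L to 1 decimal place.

Over one 10-h interval, 10/7 ≈ 1.4286 half-lives elapse, leaving f ≈ 0.3715 of each dose.
At steady state, accumulation factor R = 1/(1 − e^(−kτ)) ≈ 1.5911.
Single-dose peak C₀ = D/Vd = 1105/252 ≈ 4.385 mg/L.
Steady-state peak Cmax,ss = C₀·R ≈ 4.385 × 1.5911 ≈ 6.977 mg/L.

7.0 mg/L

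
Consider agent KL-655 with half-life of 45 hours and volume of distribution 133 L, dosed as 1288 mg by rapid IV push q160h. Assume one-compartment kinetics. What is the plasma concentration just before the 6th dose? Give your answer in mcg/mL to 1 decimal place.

0.9 mcg/mL

f = (1/2)^(τ/t½) = (1/2)^(160/45) ≈ 0.0850.
C₀ = D/Vd = 1288/133 ≈ 9.684 mcg/mL.
Before the 6th dose, 5 doses have been given. Superposition: Cmin = C₀·(f + f² + … + f^5).
≈ 9.684 × (0.0850 + 0.0072 + 0.0006 + 0.0001 + 0.0000) ≈ 9.684 × 0.0929 ≈ 0.900 mcg/mL.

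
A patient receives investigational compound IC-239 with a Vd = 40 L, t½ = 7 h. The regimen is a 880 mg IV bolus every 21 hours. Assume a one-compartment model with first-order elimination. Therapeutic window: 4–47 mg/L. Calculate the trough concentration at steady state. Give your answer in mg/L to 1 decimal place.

τ = 21 h = 3 half-lives, so f = (1/2)^3 = 0.125.
Accumulation ratio R = 1/(1 − f) = 1/0.875 = 8/7.
Single-dose peak C₀ = D/Vd = 880/40 = 22 mg/L.
Steady-state peak Cmax,ss = C₀·R = 22 × 8/7 ≈ 25.143 mg/L.
Steady-state trough Cmin,ss = Cmax,ss·f ≈ 25.143 × 0.125 ≈ 3.143 mg/L.
Trough 3.1 mg/L vs MEC 4 mg/L: subtherapeutic.

3.1 mg/L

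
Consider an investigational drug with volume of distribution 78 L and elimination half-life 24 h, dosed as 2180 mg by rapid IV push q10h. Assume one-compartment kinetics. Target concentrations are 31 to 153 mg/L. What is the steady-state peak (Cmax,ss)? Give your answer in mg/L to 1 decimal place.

111.4 mg/L

Over one 10-h interval, 10/24 ≈ 0.41667 half-lives elapse, leaving f ≈ 0.7492 of each dose.
At steady state, accumulation factor R = 1/(1 − e^(−kτ)) ≈ 3.9872.
Each bolus raises the concentration by D/Vd = 2180/78 ≈ 27.949 mg/L.
Steady-state peak Cmax,ss = C₀·R ≈ 27.949 × 3.9872 ≈ 111.438 mg/L.
Peak 111.4 mg/L vs MTC 153 mg/L: below toxic threshold.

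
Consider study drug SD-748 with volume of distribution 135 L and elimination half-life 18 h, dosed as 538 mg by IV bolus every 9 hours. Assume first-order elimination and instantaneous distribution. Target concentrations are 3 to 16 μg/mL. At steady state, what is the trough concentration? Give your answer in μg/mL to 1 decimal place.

9.6 μg/mL

τ/t½ = 9/18 ≈ 0.5, so fraction remaining f = (1/2)^(9/18) ≈ 0.7071.
At steady state, accumulation factor R = 1/(1 − e^(−kτ)) ≈ 3.4141.
Each bolus raises the concentration by D/Vd = 538/135 ≈ 3.985 μg/mL.
Cmax,ss = C₀/(1 − f) ≈ 3.985/0.2929 ≈ 13.605 μg/mL.
One interval later, Cmin,ss = Cmax,ss·e^(−kτ) ≈ 13.605 × 0.7071 ≈ 9.620 μg/mL.
Trough 9.6 μg/mL vs MEC 3 μg/mL: adequate.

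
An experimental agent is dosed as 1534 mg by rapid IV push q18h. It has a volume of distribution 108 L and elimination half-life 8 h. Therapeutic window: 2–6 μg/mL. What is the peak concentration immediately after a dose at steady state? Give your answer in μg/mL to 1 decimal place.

18.0 μg/mL

τ/t½ = 18/8 ≈ 2.25, so fraction remaining f = (1/2)^(18/8) ≈ 0.2102.
Accumulation ratio R = 1/(1 − f) ≈ 1/0.7898 ≈ 1.2661.
Each bolus raises the concentration by D/Vd = 1534/108 ≈ 14.204 μg/mL.
Steady-state peak Cmax,ss = C₀·R ≈ 14.204 × 1.2661 ≈ 17.984 μg/mL.
Peak 18.0 μg/mL vs MTC 6 μg/mL: exceeds toxic threshold.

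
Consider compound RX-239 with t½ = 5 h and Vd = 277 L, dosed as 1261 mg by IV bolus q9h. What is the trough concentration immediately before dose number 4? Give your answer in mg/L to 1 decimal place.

1.8 mg/L

f = (1/2)^(τ/t½) = (1/2)^(9/5) ≈ 0.2872.
C₀ = D/Vd = 1261/277 ≈ 4.552 mg/L.
Before the 4th dose, 3 doses have been given. Superposition: Cmin = C₀·(f + f² + … + f^3).
≈ 4.552 × (0.2872 + 0.0825 + 0.0237) ≈ 4.552 × 0.3934 ≈ 1.791 mg/L.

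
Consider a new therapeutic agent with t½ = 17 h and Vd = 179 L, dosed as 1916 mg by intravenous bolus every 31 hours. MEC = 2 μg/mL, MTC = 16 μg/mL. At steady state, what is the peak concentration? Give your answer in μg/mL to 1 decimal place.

14.9 μg/mL

Over one 31-h interval, 31/17 ≈ 1.8235 half-lives elapse, leaving f ≈ 0.2825 of each dose.
Accumulation ratio R = 1/(1 − f) ≈ 1/0.7175 ≈ 1.3937.
Single-dose peak C₀ = D/Vd = 1916/179 ≈ 10.704 μg/mL.
Steady-state peak Cmax,ss = C₀·R ≈ 10.704 × 1.3937 ≈ 14.918 μg/mL.
Peak 14.9 μg/mL vs MTC 16 μg/mL: below toxic threshold.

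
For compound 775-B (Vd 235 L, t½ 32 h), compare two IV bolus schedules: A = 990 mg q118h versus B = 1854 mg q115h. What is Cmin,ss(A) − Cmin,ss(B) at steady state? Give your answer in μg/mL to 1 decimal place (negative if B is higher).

Regimen A: f = (1/2)^(118/32) ≈ 0.0776; Cmin,ss = (990/235)·f/(1−f) ≈ 0.354 μg/mL.
Regimen B: f = (1/2)^(115/32) ≈ 0.0828; Cmin,ss = (1854/235)·f/(1−f) ≈ 0.712 μg/mL.
Difference ≈ 0.354 − 0.712 ≈ -0.358 μg/mL.

-0.4 μg/mL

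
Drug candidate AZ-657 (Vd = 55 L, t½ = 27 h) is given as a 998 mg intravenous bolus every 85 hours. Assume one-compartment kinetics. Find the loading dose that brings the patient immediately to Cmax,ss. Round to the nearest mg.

1125 mg

f = (1/2)^(85/27) ≈ 0.112801; accumulation ratio R = 1/(1−f) ≈ 1.12714.
Loading dose to hit Cmax,ss on first dose: D_load = D_maint·R ≈ 998 × 1.12714 ≈ 1124.89 mg.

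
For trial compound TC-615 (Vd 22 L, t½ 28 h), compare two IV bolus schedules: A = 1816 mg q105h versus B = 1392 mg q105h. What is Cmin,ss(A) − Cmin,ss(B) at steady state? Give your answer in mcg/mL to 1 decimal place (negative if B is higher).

Regimen A: f = (1/2)^(105/28) ≈ 0.0743; Cmin,ss = (1816/22)·f/(1−f) ≈ 6.625 mcg/mL.
Regimen B: f = (1/2)^(105/28) ≈ 0.0743; Cmin,ss = (1392/22)·f/(1−f) ≈ 5.078 mcg/mL.
Difference ≈ 6.625 − 5.078 ≈ 1.547 mcg/mL.

1.5 mcg/mL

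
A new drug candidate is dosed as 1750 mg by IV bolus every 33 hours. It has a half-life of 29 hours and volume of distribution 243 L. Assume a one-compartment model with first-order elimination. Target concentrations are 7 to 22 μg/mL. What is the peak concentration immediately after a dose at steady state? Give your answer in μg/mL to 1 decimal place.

13.2 μg/mL

Over one 33-h interval, 33/29 ≈ 1.1379 half-lives elapse, leaving f ≈ 0.4544 of each dose.
At steady state, accumulation factor R = 1/(1 − e^(−kτ)) ≈ 1.8328.
Each bolus raises the concentration by D/Vd = 1750/243 ≈ 7.202 μg/mL.
Steady-state peak Cmax,ss = C₀·R ≈ 7.202 × 1.8328 ≈ 13.200 μg/mL.
Peak 13.2 μg/mL vs MTC 22 μg/mL: below toxic threshold.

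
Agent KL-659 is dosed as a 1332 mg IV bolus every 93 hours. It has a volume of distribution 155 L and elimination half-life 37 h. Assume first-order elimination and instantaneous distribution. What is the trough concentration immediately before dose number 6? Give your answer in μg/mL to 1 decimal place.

1.8 μg/mL

f = (1/2)^(τ/t½) = (1/2)^(93/37) ≈ 0.1751.
C₀ = D/Vd = 1332/155 ≈ 8.594 μg/mL.
Before the 6th dose, 5 doses have been given. Superposition: Cmin = C₀·(f + f² + … + f^5).
≈ 8.594 × (0.1751 + 0.0307 + 0.0054 + 0.0009 + 0.0002) ≈ 8.594 × 0.2123 ≈ 1.825 μg/mL.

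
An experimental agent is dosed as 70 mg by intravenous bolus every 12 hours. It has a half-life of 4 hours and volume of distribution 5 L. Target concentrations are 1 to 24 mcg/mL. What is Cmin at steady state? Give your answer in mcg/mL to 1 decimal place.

2.0 mcg/mL

The dosing interval is 3 half-lives, so f = 2^(−3) = 0.125.
Accumulation ratio R = 1/(1 − f) = 1/0.875 = 8/7.
Single-dose peak C₀ = D/Vd = 70/5 = 14 mcg/mL.
Steady-state peak Cmax,ss = C₀·R = 14 × 8/7 ≈ 16.000 mcg/mL.
Steady-state trough Cmin,ss = Cmax,ss·f ≈ 16.000 × 0.125 ≈ 2.000 mcg/mL.
Trough 2.0 mcg/mL vs MEC 1 mcg/mL: adequate.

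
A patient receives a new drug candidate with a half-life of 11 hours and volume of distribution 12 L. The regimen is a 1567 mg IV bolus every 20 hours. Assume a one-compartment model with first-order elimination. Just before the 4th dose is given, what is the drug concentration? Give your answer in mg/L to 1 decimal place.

f = (1/2)^(τ/t½) = (1/2)^(20/11) ≈ 0.2836.
C₀ = D/Vd = 1567/12 ≈ 130.583 mg/L.
Before the 4th dose, 3 doses have been given. Superposition: Cmin = C₀·(f + f² + … + f^3).
≈ 130.583 × (0.2836 + 0.0804 + 0.0228) ≈ 130.583 × 0.3868 ≈ 50.510 mg/L.

50.5 mg/L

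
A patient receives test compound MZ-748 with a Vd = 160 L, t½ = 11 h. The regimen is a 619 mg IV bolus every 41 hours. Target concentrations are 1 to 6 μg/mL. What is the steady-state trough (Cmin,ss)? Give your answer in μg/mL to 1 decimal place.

0.3 μg/mL

k = ln2/t½ = ln2/11 ≈ 0.063013 h⁻¹; fraction remaining f = e^(−kτ) = e^(−0.063013×41) ≈ 0.0755.
At steady state, accumulation factor R = 1/(1 − e^(−kτ)) ≈ 1.0817.
Each bolus raises the concentration by D/Vd = 619/160 ≈ 3.869 μg/mL.
Cmax,ss = C₀/(1 − f) ≈ 3.869/0.9245 ≈ 4.185 μg/mL.
One interval later, Cmin,ss = Cmax,ss·e^(−kτ) ≈ 4.185 × 0.0755 ≈ 0.316 μg/mL.
Trough 0.3 μg/mL vs MEC 1 μg/mL: subtherapeutic.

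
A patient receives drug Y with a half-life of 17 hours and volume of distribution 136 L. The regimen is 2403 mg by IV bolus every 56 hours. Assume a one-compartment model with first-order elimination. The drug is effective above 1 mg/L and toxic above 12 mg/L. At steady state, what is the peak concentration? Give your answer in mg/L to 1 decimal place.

k = ln2/t½ = ln2/17 ≈ 0.040773 h⁻¹; fraction remaining f = e^(−kτ) = e^(−0.040773×56) ≈ 0.1019.
At steady state, accumulation factor R = 1/(1 − e^(−kτ)) ≈ 1.1135.
Single-dose peak C₀ = D/Vd = 2403/136 ≈ 17.669 mg/L.
Steady-state peak Cmax,ss = C₀·R ≈ 17.669 × 1.1135 ≈ 19.674 mg/L.
Peak 19.7 mg/L vs MTC 12 mg/L: exceeds toxic threshold.

19.7 mg/L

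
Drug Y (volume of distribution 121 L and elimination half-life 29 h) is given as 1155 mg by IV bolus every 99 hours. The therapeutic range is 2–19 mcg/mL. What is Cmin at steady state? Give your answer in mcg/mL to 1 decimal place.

k = ln2/t½ = ln2/29 ≈ 0.023902 h⁻¹; fraction remaining f = e^(−kτ) = e^(−0.023902×99) ≈ 0.0938.
At steady state, accumulation factor R = 1/(1 − e^(−kτ)) ≈ 1.1035.
Each bolus raises the concentration by D/Vd = 1155/121 ≈ 9.545 mcg/mL.
Steady-state peak Cmax,ss = C₀·R ≈ 9.545 × 1.1035 ≈ 10.533 mcg/mL.
One interval later, Cmin,ss = Cmax,ss·e^(−kτ) ≈ 10.533 × 0.0938 ≈ 0.988 mcg/mL.
Trough 1.0 mcg/mL vs MEC 2 mcg/mL: subtherapeutic.

1.0 mcg/mL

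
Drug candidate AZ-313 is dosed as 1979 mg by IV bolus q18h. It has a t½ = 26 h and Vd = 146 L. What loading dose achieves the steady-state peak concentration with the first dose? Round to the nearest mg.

5192 mg

f = (1/2)^(18/26) ≈ 0.618863; accumulation ratio R = 1/(1−f) ≈ 2.62373.
Loading dose to hit Cmax,ss on first dose: D_load = D_maint·R ≈ 1979 × 2.62373 ≈ 5192.36 mg.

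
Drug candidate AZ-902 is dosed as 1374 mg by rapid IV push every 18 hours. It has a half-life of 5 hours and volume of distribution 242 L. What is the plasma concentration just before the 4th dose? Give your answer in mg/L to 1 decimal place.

0.5 mg/L

f = (1/2)^(τ/t½) = (1/2)^(18/5) ≈ 0.0825.
C₀ = D/Vd = 1374/242 ≈ 5.678 mg/L.
Before the 4th dose, 3 doses have been given. Superposition: Cmin = C₀·(f + f² + … + f^3).
≈ 5.678 × (0.0825 + 0.0068 + 0.0006) ≈ 5.678 × 0.0899 ≈ 0.510 mg/L.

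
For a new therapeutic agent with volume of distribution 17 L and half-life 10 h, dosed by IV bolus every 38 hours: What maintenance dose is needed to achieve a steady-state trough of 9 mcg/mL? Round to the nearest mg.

τ/t½ = 38/10 ≈ 3.8, so f = (1/2)^(38/10) ≈ 0.071794.
Cmin,ss = (D/Vd)·f/(1−f), so D = Cmin,ss·Vd·(1−f)/f.
D = 9 × 17 × (1−f)/f ≈ 9 × 17 × 12.92874 ≈ 1978.10 mg.

1978 mg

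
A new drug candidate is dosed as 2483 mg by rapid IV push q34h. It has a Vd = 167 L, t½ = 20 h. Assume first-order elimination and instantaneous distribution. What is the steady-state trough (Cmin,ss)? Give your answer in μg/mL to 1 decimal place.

k = ln2/t½ = ln2/20 ≈ 0.034657 h⁻¹; fraction remaining f = e^(−kτ) = e^(−0.034657×34) ≈ 0.3078.
Each bolus raises the concentration by D/Vd = 2483/167 ≈ 14.868 μg/mL.
Steady-state trough Cmin,ss = C₀·f/(1−f) ≈ 14.868 × 0.3078/0.6922 ≈ 6.611 μg/mL.

6.6 μg/mL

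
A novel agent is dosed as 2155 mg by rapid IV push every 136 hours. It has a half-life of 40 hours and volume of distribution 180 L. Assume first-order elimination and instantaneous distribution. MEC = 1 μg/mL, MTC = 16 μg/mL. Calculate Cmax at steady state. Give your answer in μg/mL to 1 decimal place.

13.2 μg/mL

Over one 136-h interval, 136/40 ≈ 3.4 half-lives elapse, leaving f ≈ 0.0947 of each dose.
Accumulation ratio R = 1/(1 − f) ≈ 1/0.9053 ≈ 1.1046.
Each bolus raises the concentration by D/Vd = 2155/180 ≈ 11.972 μg/mL.
Steady-state peak Cmax,ss = C₀·R ≈ 11.972 × 1.1046 ≈ 13.224 μg/mL.
Peak 13.2 μg/mL vs MTC 16 μg/mL: below toxic threshold.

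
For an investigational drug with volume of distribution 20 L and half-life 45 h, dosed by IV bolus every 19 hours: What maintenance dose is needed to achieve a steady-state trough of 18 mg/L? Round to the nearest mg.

122 mg

τ/t½ = 19/45 ≈ 0.42222, so f = (1/2)^(19/45) ≈ 0.746274.
Cmin,ss = (D/Vd)·f/(1−f), so D = Cmin,ss·Vd·(1−f)/f.
D = 18 × 20 × (1−f)/f ≈ 18 × 20 × 0.33999 ≈ 122.40 mg.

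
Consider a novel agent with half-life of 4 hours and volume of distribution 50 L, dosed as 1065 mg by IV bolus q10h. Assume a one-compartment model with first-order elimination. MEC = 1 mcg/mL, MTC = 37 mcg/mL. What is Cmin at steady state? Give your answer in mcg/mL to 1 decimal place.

k = ln2/t½ = ln2/4 ≈ 0.173287 h⁻¹; fraction remaining f = e^(−kτ) = e^(−0.173287×10) ≈ 0.1768.
Accumulation ratio R = 1/(1 − f) ≈ 1/0.8232 ≈ 1.2148.
Single-dose peak C₀ = D/Vd = 1065/50 ≈ 21.300 mcg/mL.
Cmax,ss = C₀/(1 − f) ≈ 21.300/0.8232 ≈ 25.875 mcg/mL.
One interval later, Cmin,ss = Cmax,ss·e^(−kτ) ≈ 25.875 × 0.1768 ≈ 4.575 mcg/mL.
Trough 4.6 mcg/mL vs MEC 1 mcg/mL: adequate.

4.6 mcg/mL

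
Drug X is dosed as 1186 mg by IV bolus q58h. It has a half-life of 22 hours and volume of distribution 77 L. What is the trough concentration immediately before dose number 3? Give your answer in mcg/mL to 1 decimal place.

f = (1/2)^(τ/t½) = (1/2)^(58/22) ≈ 0.1608.
C₀ = D/Vd = 1186/77 ≈ 15.403 mcg/mL.
Before the 3rd dose, 2 doses have been given. Superposition: Cmin = C₀·(f + f²).
≈ 15.403 × (0.1608 + 0.0259) ≈ 15.403 × 0.1867 ≈ 2.876 mcg/mL.

2.9 mcg/mL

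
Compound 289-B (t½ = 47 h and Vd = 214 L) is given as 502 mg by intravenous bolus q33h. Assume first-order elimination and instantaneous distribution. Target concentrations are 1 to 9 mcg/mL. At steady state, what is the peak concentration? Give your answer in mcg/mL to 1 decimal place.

6.1 mcg/mL

τ/t½ = 33/47 ≈ 0.70213, so fraction remaining f = (1/2)^(33/47) ≈ 0.6147.
At steady state, accumulation factor R = 1/(1 − e^(−kτ)) ≈ 2.5954.
Single-dose peak C₀ = D/Vd = 502/214 ≈ 2.346 mcg/mL.
Cmax,ss = C₀/(1 − f) ≈ 2.346/0.3853 ≈ 6.089 mcg/mL.
Peak 6.1 mcg/mL vs MTC 9 mcg/mL: below toxic threshold.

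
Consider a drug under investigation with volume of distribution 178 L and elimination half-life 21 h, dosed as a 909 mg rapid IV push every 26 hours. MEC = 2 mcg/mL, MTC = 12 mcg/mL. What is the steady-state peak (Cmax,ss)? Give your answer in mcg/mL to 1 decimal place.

τ/t½ = 26/21 ≈ 1.2381, so fraction remaining f = (1/2)^(26/21) ≈ 0.4239.
At steady state, accumulation factor R = 1/(1 − e^(−kτ)) ≈ 1.7358.
Each bolus raises the concentration by D/Vd = 909/178 ≈ 5.107 mcg/mL.
Steady-state peak Cmax,ss = C₀·R ≈ 5.107 × 1.7358 ≈ 8.865 mcg/mL.
Peak 8.9 mcg/mL vs MTC 12 mcg/mL: below toxic threshold.

8.9 mcg/mL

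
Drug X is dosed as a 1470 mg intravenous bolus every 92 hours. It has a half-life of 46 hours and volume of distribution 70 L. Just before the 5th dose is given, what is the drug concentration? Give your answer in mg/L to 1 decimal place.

7.0 mg/L

f = (1/2)^(τ/t½) = (1/2)^(92/46) ≈ 0.2500.
C₀ = D/Vd = 1470/70 ≈ 21.000 mg/L.
Before the 5th dose, 4 doses have been given. Superposition: Cmin = C₀·(f + f² + … + f^4).
≈ 21.000 × (0.2500 + 0.0625 + 0.0156 + 0.0039) ≈ 21.000 × 0.3320 ≈ 6.972 mg/L.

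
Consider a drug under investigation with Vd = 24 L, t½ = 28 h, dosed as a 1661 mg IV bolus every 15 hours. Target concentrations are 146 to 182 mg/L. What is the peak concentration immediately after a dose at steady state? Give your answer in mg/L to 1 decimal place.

223.1 mg/L

τ/t½ = 15/28 ≈ 0.53571, so fraction remaining f = (1/2)^(15/28) ≈ 0.6898.
At steady state, accumulation factor R = 1/(1 − e^(−kτ)) ≈ 3.2237.
Single-dose peak C₀ = D/Vd = 1661/24 ≈ 69.208 mg/L.
Steady-state peak Cmax,ss = C₀·R ≈ 69.208 × 3.2237 ≈ 223.106 mg/L.
Peak 223.1 mg/L vs MTC 182 mg/L: exceeds toxic threshold.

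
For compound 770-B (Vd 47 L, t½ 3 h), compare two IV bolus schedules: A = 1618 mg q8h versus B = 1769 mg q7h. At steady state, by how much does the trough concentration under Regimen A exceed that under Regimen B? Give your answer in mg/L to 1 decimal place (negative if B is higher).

-2.9 mg/L

Regimen A: f = (1/2)^(8/3) ≈ 0.1575; Cmin,ss = (1618/47)·f/(1−f) ≈ 6.436 mg/L.
Regimen B: f = (1/2)^(7/3) ≈ 0.1984; Cmin,ss = (1769/47)·f/(1−f) ≈ 9.316 mg/L.
Difference ≈ 6.436 − 9.316 ≈ -2.880 mg/L.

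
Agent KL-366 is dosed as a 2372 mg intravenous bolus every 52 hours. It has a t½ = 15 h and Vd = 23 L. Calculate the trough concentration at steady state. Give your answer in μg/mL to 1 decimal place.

k = ln2/t½ = ln2/15 ≈ 0.046210 h⁻¹; fraction remaining f = e^(−kτ) = e^(−0.046210×52) ≈ 0.0905.
Each bolus raises the concentration by D/Vd = 2372/23 ≈ 103.130 μg/mL.
Steady-state trough Cmin,ss = C₀·f/(1−f) ≈ 103.130 × 0.0905/0.9095 ≈ 10.262 μg/mL.

10.3 μg/mL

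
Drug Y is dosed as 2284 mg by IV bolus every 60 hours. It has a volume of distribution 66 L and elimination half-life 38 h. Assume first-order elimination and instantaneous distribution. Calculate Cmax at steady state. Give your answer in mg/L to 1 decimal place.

52.0 mg/L

τ/t½ = 60/38 ≈ 1.5789, so fraction remaining f = (1/2)^(60/38) ≈ 0.3347.
At steady state, accumulation factor R = 1/(1 − e^(−kτ)) ≈ 1.5031.
Each bolus raises the concentration by D/Vd = 2284/66 ≈ 34.606 mg/L.
Steady-state peak Cmax,ss = C₀·R ≈ 34.606 × 1.5031 ≈ 52.016 mg/L.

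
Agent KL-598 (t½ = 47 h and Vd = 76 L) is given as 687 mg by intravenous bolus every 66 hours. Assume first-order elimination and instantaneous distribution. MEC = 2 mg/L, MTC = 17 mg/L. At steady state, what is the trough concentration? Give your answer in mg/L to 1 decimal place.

5.5 mg/L

k = ln2/t½ = ln2/47 ≈ 0.014748 h⁻¹; fraction remaining f = e^(−kτ) = e^(−0.014748×66) ≈ 0.3778.
Single-dose peak C₀ = D/Vd = 687/76 ≈ 9.039 mg/L.
Steady-state trough Cmin,ss = C₀·f/(1−f) ≈ 9.039 × 0.3778/0.6222 ≈ 5.488 mg/L.
Trough 5.5 mg/L vs MEC 2 mg/L: adequate.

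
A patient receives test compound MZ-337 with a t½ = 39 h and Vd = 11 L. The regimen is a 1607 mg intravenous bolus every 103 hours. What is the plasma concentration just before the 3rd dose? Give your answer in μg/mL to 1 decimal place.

f = (1/2)^(τ/t½) = (1/2)^(103/39) ≈ 0.1603.
C₀ = D/Vd = 1607/11 ≈ 146.091 μg/mL.
Before the 3rd dose, 2 doses have been given. Superposition: Cmin = C₀·(f + f²).
≈ 146.091 × (0.1603 + 0.0257) ≈ 146.091 × 0.1860 ≈ 27.173 μg/mL.

27.2 μg/mL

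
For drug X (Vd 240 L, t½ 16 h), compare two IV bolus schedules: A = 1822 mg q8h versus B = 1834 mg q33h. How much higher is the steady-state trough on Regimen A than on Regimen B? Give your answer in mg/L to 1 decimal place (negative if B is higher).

Regimen A: f = (1/2)^(8/16) ≈ 0.7071; Cmin,ss = (1822/240)·f/(1−f) ≈ 18.327 mg/L.
Regimen B: f = (1/2)^(33/16) ≈ 0.2394; Cmin,ss = (1834/240)·f/(1−f) ≈ 2.405 mg/L.
Difference ≈ 18.327 − 2.405 ≈ 15.922 mg/L.

15.9 mg/L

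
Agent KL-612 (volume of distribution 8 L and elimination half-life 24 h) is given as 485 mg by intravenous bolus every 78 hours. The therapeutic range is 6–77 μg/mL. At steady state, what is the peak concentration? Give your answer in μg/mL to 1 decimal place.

k = ln2/t½ = ln2/24 ≈ 0.028881 h⁻¹; fraction remaining f = e^(−kτ) = e^(−0.028881×78) ≈ 0.1051.
At steady state, accumulation factor R = 1/(1 − e^(−kτ)) ≈ 1.1174.
Single-dose peak C₀ = D/Vd = 485/8 ≈ 60.625 μg/mL.
Steady-state peak Cmax,ss = C₀·R ≈ 60.625 × 1.1174 ≈ 67.742 μg/mL.
Peak 67.7 μg/mL vs MTC 77 μg/mL: below toxic threshold.

67.7 μg/mL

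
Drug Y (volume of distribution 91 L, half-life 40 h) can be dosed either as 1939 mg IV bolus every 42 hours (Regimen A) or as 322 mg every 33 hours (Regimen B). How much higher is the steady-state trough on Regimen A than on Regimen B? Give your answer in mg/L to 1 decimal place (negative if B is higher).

Regimen A: f = (1/2)^(42/40) ≈ 0.4830; Cmin,ss = (1939/91)·f/(1−f) ≈ 19.906 mg/L.
Regimen B: f = (1/2)^(33/40) ≈ 0.5645; Cmin,ss = (322/91)·f/(1−f) ≈ 4.587 mg/L.
Difference ≈ 19.906 − 4.587 ≈ 15.319 mg/L.

15.3 mg/L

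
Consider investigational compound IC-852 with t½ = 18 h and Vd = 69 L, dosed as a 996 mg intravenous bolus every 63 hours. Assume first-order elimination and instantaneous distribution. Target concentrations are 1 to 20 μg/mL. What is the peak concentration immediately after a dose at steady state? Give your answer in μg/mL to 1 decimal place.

Over one 63-h interval, 63/18 ≈ 3.5 half-lives elapse, leaving f ≈ 0.0884 of each dose.
At steady state, accumulation factor R = 1/(1 − e^(−kτ)) ≈ 1.0970.
Single-dose peak C₀ = D/Vd = 996/69 ≈ 14.435 μg/mL.
Steady-state peak Cmax,ss = C₀·R ≈ 14.435 × 1.0970 ≈ 15.835 μg/mL.
Peak 15.8 μg/mL vs MTC 20 μg/mL: below toxic threshold.

15.8 μg/mL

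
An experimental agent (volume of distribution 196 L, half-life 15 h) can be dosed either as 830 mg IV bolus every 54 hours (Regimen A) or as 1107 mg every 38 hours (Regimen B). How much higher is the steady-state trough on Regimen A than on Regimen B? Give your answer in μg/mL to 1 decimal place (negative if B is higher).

-0.8 μg/mL

Regimen A: f = (1/2)^(54/15) ≈ 0.0825; Cmin,ss = (830/196)·f/(1−f) ≈ 0.381 μg/mL.
Regimen B: f = (1/2)^(38/15) ≈ 0.1727; Cmin,ss = (1107/196)·f/(1−f) ≈ 1.179 μg/mL.
Difference ≈ 0.381 − 1.179 ≈ -0.798 μg/mL.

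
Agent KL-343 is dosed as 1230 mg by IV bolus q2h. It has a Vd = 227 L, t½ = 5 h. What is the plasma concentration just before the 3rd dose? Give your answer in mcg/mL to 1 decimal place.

f = (1/2)^(τ/t½) = (1/2)^(2/5) ≈ 0.7579.
C₀ = D/Vd = 1230/227 ≈ 5.419 mcg/mL.
Before the 3rd dose, 2 doses have been given. Superposition: Cmin = C₀·(f + f²).
≈ 5.419 × (0.7579 + 0.5744) ≈ 5.419 × 1.3323 ≈ 7.220 mcg/mL.

7.2 mcg/mL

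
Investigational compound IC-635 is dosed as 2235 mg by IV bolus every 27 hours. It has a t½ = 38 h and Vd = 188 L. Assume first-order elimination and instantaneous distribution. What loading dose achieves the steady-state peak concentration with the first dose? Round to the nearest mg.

f = (1/2)^(27/38) ≈ 0.611097; accumulation ratio R = 1/(1−f) ≈ 2.57134.
Loading dose to hit Cmax,ss on first dose: D_load = D_maint·R ≈ 2235 × 2.57134 ≈ 5746.94 mg.

5747 mg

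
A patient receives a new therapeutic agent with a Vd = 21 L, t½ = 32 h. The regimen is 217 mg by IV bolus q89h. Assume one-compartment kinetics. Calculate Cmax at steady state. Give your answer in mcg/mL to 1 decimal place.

12.1 mcg/mL

Over one 89-h interval, 89/32 ≈ 2.7812 half-lives elapse, leaving f ≈ 0.1455 of each dose.
At steady state, accumulation factor R = 1/(1 − e^(−kτ)) ≈ 1.1703.
Single-dose peak C₀ = D/Vd = 217/21 ≈ 10.333 mcg/mL.
Steady-state peak Cmax,ss = C₀·R ≈ 10.333 × 1.1703 ≈ 12.093 mcg/mL.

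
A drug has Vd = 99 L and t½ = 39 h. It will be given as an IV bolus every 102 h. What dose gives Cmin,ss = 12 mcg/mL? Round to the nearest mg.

τ/t½ = 102/39 ≈ 2.6154, so f = (1/2)^(102/39) ≈ 0.163189.
Cmin,ss = (D/Vd)·f/(1−f), so D = Cmin,ss·Vd·(1−f)/f.
D = 12 × 99 × (1−f)/f ≈ 12 × 99 × 5.12786 ≈ 6091.90 mg.

6092 mg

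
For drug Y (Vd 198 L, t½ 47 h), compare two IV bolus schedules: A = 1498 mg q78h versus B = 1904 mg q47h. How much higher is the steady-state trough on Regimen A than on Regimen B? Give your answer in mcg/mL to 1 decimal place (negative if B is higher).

-6.1 mcg/mL

Regimen A: f = (1/2)^(78/47) ≈ 0.3165; Cmin,ss = (1498/198)·f/(1−f) ≈ 3.503 mcg/mL.
Regimen B: f = (1/2)^(47/47) ≈ 0.5000; Cmin,ss = (1904/198)·f/(1−f) ≈ 9.616 mcg/mL.
Difference ≈ 3.503 − 9.616 ≈ -6.113 mcg/mL.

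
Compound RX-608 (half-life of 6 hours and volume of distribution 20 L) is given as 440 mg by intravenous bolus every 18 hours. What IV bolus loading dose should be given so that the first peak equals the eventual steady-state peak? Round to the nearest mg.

f = (1/2)^(18/6) ≈ 0.125000; accumulation ratio R = 1/(1−f) ≈ 1.14286.
Loading dose to hit Cmax,ss on first dose: D_load = D_maint·R ≈ 440 × 1.14286 ≈ 502.86 mg.

503 mg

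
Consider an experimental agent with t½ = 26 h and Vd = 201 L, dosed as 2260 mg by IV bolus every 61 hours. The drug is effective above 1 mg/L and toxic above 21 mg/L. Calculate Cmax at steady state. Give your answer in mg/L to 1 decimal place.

k = ln2/t½ = ln2/26 ≈ 0.026660 h⁻¹; fraction remaining f = e^(−kτ) = e^(−0.026660×61) ≈ 0.1967.
Accumulation ratio R = 1/(1 − f) ≈ 1/0.8033 ≈ 1.2449.
Single-dose peak C₀ = D/Vd = 2260/201 ≈ 11.244 mg/L.
Steady-state peak Cmax,ss = C₀·R ≈ 11.244 × 1.2449 ≈ 13.998 mg/L.
Peak 14.0 mg/L vs MTC 21 mg/L: below toxic threshold.

14.0 mg/L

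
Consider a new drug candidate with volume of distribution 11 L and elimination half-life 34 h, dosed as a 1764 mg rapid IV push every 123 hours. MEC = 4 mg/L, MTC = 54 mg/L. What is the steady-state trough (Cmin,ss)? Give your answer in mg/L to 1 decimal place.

Over one 123-h interval, 123/34 ≈ 3.6176 half-lives elapse, leaving f ≈ 0.0815 of each dose.
Accumulation ratio R = 1/(1 − f) ≈ 1/0.9185 ≈ 1.0887.
Each bolus raises the concentration by D/Vd = 1764/11 ≈ 160.364 mg/L.
Cmax,ss = C₀/(1 − f) ≈ 160.364/0.9185 ≈ 174.593 mg/L.
One interval later, Cmin,ss = Cmax,ss·e^(−kτ) ≈ 174.593 × 0.0815 ≈ 14.229 mg/L.
Trough 14.2 mg/L vs MEC 4 mg/L: adequate.

14.2 mg/L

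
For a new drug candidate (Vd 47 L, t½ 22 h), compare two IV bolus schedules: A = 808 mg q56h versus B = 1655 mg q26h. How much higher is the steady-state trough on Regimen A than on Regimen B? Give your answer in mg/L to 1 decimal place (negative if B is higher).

-24.2 mg/L

Regimen A: f = (1/2)^(56/22) ≈ 0.1713; Cmin,ss = (808/47)·f/(1−f) ≈ 3.554 mg/L.
Regimen B: f = (1/2)^(26/22) ≈ 0.4408; Cmin,ss = (1655/47)·f/(1−f) ≈ 27.757 mg/L.
Difference ≈ 3.554 − 27.757 ≈ -24.203 mg/L.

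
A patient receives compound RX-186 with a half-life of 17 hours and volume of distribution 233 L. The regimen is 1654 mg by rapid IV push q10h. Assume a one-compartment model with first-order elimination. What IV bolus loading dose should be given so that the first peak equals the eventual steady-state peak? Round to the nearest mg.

4940 mg

f = (1/2)^(10/17) ≈ 0.665156; accumulation ratio R = 1/(1−f) ≈ 2.98647.
Loading dose to hit Cmax,ss on first dose: D_load = D_maint·R ≈ 1654 × 2.98647 ≈ 4939.62 mg.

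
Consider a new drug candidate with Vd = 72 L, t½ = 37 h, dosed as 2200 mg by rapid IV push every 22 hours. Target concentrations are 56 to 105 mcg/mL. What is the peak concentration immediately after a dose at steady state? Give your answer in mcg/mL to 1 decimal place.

90.5 mcg/mL

k = ln2/t½ = ln2/37 ≈ 0.018734 h⁻¹; fraction remaining f = e^(−kτ) = e^(−0.018734×22) ≈ 0.6622.
Accumulation ratio R = 1/(1 − f) ≈ 1/0.3378 ≈ 2.9603.
Single-dose peak C₀ = D/Vd = 2200/72 ≈ 30.556 mcg/mL.
Steady-state peak Cmax,ss = C₀·R ≈ 30.556 × 2.9603 ≈ 90.455 mcg/mL.
Peak 90.5 mcg/mL vs MTC 105 mcg/mL: below toxic threshold.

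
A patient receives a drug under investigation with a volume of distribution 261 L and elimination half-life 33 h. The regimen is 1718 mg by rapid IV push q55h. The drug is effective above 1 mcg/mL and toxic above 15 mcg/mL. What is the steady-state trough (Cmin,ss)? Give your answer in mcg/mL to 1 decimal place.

Over one 55-h interval, 55/33 ≈ 1.6667 half-lives elapse, leaving f ≈ 0.3150 of each dose.
Each bolus raises the concentration by D/Vd = 1718/261 ≈ 6.582 mcg/mL.
Steady-state trough Cmin,ss = C₀·f/(1−f) ≈ 6.582 × 0.3150/0.6850 ≈ 3.027 mcg/mL.
Trough 3.0 mcg/mL vs MEC 1 mcg/mL: adequate.

3.0 mcg/mL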